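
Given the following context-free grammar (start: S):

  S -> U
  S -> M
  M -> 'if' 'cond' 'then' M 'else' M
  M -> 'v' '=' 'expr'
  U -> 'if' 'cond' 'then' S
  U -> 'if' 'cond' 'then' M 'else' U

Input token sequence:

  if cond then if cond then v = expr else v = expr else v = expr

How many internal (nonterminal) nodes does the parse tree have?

6

[S [M if cond then [M if cond then [M v = expr] else [M v = expr]] else [M v = expr]]]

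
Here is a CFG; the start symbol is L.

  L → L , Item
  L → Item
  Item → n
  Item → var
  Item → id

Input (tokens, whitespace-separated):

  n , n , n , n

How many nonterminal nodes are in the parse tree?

[L [L [L [L [Item n]] , [Item n]] , [Item n]] , [Item n]]

8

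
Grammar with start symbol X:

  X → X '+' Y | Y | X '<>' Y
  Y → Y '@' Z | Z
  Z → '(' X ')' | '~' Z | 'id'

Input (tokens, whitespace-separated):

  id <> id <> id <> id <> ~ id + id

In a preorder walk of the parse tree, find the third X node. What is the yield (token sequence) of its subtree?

[X [X [X [X [X [X [Y [Z id]]] <> [Y [Z id]]] <> [Y [Z id]]] <> [Y [Z id]]] <> [Y [Z ~ [Z id]]]] + [Y [Z id]]]

id <> id <> id <> id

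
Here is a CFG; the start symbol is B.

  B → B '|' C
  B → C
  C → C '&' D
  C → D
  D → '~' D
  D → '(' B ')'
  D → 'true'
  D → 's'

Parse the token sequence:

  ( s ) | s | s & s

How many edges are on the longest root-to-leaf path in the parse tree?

8

[B [B [B [C [D ( [B [C [D s]]] )]]] | [C [D s]]] | [C [C [D s]] & [D s]]]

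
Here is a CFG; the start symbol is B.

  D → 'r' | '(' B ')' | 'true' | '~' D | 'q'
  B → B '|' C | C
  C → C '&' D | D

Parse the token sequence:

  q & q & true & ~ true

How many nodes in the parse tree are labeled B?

[B [C [C [C [C [D q]] & [D q]] & [D true]] & [D ~ [D true]]]]

1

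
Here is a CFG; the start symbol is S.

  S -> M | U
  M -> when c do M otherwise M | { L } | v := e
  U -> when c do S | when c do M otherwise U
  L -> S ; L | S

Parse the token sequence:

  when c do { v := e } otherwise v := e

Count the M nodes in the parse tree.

[S [M when c do [M { [L [S [M v := e]]] }] otherwise [M v := e]]]

4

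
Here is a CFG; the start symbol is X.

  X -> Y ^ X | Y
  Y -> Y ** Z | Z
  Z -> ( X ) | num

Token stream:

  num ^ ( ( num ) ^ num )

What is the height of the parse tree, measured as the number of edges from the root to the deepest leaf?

10

[X [Y [Z num]] ^ [X [Y [Z ( [X [Y [Z ( [X [Y [Z num]]] )]] ^ [X [Y [Z num]]]] )]]]]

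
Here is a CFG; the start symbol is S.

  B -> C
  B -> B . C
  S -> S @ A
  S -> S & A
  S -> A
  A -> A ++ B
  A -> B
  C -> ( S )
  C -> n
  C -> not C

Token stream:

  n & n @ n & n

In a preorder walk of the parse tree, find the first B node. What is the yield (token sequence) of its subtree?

n

[S [S [S [S [A [B [C n]]]] & [A [B [C n]]]] @ [A [B [C n]]]] & [A [B [C n]]]]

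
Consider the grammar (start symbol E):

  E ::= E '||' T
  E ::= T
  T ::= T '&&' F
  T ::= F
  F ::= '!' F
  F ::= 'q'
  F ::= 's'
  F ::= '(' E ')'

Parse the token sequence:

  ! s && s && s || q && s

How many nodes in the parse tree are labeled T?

5

[E [E [T [T [T [F ! [F s]]] && [F s]] && [F s]]] || [T [T [F q]] && [F s]]]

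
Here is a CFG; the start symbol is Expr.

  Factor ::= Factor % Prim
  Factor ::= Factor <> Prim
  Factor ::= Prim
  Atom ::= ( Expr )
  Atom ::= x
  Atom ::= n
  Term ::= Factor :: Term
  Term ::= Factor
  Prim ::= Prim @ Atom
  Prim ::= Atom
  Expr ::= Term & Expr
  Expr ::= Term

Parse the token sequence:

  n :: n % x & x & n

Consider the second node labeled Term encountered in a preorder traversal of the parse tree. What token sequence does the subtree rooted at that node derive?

n % x

[Expr [Term [Factor [Prim [Atom n]]] :: [Term [Factor [Factor [Prim [Atom n]]] % [Prim [Atom x]]]]] & [Expr [Term [Factor [Prim [Atom x]]]] & [Expr [Term [Factor [Prim [Atom n]]]]]]]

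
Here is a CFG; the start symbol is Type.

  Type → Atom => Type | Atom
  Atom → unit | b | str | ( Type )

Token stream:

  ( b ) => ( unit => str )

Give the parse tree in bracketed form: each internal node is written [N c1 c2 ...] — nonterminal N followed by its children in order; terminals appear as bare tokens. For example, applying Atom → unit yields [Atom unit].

[Type [Atom ( [Type [Atom b]] )] => [Type [Atom ( [Type [Atom unit] => [Type [Atom str]]] )]]]

Type
Atom => Type
( Type ) => Type
( Atom ) => Type
( b ) => Type
( b ) => Atom
( b ) => ( Type )
( b ) => ( Atom => Type )
( b ) => ( unit => Type )
( b ) => ( unit => Atom )
( b ) => ( unit => str )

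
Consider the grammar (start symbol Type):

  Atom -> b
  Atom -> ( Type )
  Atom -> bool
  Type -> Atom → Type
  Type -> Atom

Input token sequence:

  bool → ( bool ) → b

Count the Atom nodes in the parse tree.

4

[Type [Atom bool] → [Type [Atom ( [Type [Atom bool]] )] → [Type [Atom b]]]]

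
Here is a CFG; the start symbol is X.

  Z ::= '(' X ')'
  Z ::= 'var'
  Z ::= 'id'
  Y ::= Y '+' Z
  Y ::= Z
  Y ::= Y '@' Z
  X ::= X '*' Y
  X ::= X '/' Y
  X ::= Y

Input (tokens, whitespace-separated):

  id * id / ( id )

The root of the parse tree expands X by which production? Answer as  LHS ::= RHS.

[X [X [X [Y [Z id]]] * [Y [Z id]]] / [Y [Z ( [X [Y [Z id]]] )]]]

X ::= X '/' Y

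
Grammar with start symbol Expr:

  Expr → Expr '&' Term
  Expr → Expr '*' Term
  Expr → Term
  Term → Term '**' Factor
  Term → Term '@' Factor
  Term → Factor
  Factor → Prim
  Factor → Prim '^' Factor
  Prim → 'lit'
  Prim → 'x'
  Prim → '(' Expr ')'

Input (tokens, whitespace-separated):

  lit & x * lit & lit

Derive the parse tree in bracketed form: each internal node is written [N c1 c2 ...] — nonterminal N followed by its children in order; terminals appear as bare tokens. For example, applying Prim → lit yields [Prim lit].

[Expr [Expr [Expr [Expr [Term [Factor [Prim lit]]]] & [Term [Factor [Prim x]]]] * [Term [Factor [Prim lit]]]] & [Term [Factor [Prim lit]]]]

Expr
Expr & Term
Expr * Term & Term
Expr & Term * Term & Term
Term & Term * Term & Term
Factor & Term * Term & Term
Prim & Term * Term & Term
lit & Term * Term & Term
lit & Factor * Term & Term
lit & Prim * Term & Term
lit & x * Term & Term
lit & x * Factor & Term
lit & x * Prim & Term
lit & x * lit & Term
lit & x * lit & Factor
lit & x * lit & Prim
lit & x * lit & lit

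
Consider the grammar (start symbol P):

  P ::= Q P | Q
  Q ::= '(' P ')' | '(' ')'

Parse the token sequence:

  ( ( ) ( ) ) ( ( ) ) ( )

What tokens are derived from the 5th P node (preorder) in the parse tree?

( )

[P [Q ( [P [Q ( )] [P [Q ( )]]] )] [P [Q ( [P [Q ( )]] )] [P [Q ( )]]]]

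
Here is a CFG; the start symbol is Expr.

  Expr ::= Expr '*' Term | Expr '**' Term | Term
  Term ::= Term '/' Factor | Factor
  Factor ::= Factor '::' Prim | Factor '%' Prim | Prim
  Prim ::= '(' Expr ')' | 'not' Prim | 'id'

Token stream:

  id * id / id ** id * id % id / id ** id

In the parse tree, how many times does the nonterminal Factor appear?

8

[Expr [Expr [Expr [Expr [Expr [Term [Factor [Prim id]]]] * [Term [Term [Factor [Prim id]]] / [Factor [Prim id]]]] ** [Term [Factor [Prim id]]]] * [Term [Term [Factor [Factor [Prim id]] % [Prim id]]] / [Factor [Prim id]]]] ** [Term [Factor [Prim id]]]]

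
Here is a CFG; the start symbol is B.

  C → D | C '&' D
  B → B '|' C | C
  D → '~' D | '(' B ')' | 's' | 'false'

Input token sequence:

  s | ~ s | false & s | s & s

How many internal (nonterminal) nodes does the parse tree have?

17

[B [B [B [B [C [D s]]] | [C [D ~ [D s]]]] | [C [C [D false]] & [D s]]] | [C [C [D s]] & [D s]]]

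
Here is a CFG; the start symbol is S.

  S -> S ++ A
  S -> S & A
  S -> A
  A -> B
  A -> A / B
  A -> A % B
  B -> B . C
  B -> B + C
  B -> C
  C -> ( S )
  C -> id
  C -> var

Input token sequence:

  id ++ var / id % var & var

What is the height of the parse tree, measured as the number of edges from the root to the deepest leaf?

7

[S [S [S [A [B [C id]]]] ++ [A [A [A [B [C var]]] / [B [C id]]] % [B [C var]]]] & [A [B [C var]]]]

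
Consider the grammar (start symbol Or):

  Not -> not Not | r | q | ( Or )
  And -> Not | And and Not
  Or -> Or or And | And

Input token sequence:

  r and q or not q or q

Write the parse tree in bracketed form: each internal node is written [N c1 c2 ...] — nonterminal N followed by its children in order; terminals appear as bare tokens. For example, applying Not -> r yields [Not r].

[Or [Or [Or [And [And [Not r]] and [Not q]]] or [And [Not not [Not q]]]] or [And [Not q]]]

Or
Or or And
Or or And or And
And or And or And
And and Not or And or And
Not and Not or And or And
r and Not or And or And
r and q or And or And
r and q or Not or And
r and q or not Not or And
r and q or not q or And
r and q or not q or Not
r and q or not q or q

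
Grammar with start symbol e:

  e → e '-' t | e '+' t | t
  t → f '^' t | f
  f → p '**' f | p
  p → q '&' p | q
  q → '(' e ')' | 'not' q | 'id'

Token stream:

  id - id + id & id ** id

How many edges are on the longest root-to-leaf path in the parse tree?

[e [e [e [t [f [p [q id]]]]] - [t [f [p [q id]]]]] + [t [f [p [q id] & [p [q id]]] ** [f [p [q id]]]]]]

7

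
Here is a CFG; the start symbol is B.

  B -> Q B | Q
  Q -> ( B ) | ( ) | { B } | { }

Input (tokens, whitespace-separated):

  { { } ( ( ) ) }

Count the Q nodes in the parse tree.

4

[B [Q { [B [Q { }] [B [Q ( [B [Q ( )]] )]]] }]]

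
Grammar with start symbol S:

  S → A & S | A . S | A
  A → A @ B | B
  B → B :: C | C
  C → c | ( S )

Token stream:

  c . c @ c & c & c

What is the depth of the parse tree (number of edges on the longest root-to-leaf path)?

[S [A [B [C c]]] . [S [A [A [B [C c]]] @ [B [C c]]] & [S [A [B [C c]]] & [S [A [B [C c]]]]]]]

7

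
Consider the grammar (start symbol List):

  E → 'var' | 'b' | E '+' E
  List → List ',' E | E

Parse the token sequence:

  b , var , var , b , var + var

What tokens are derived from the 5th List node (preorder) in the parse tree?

b

[List [List [List [List [List [E b]] , [E var]] , [E var]] , [E b]] , [E [E var] + [E var]]]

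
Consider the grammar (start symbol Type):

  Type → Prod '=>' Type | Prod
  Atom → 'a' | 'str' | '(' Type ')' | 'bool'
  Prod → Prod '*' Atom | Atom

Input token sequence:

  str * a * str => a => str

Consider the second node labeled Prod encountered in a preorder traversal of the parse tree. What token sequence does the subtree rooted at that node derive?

str * a

[Type [Prod [Prod [Prod [Atom str]] * [Atom a]] * [Atom str]] => [Type [Prod [Atom a]] => [Type [Prod [Atom str]]]]]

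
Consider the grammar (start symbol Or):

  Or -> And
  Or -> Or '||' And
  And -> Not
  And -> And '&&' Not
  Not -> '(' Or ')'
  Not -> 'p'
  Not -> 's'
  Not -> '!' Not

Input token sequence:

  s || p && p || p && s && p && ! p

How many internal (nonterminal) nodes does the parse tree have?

[Or [Or [Or [And [Not s]]] || [And [And [Not p]] && [Not p]]] || [And [And [And [And [Not p]] && [Not s]] && [Not p]] && [Not ! [Not p]]]]

18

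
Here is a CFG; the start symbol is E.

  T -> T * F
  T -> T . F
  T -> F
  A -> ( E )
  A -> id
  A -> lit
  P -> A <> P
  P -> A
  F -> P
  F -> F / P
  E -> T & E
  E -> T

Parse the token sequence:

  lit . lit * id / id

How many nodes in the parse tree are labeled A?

[E [T [T [T [F [P [A lit]]]] . [F [P [A lit]]]] * [F [F [P [A id]]] / [P [A id]]]]]

4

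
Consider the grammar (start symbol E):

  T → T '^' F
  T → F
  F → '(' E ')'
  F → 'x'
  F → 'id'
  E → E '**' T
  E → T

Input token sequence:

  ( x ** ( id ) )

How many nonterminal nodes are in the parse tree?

[E [T [F ( [E [E [T [F x]]] ** [T [F ( [E [T [F id]]] )]]] )]]]

12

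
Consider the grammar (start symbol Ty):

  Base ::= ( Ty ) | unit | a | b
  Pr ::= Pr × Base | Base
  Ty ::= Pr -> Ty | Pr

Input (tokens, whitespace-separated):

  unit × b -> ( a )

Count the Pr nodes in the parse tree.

[Ty [Pr [Pr [Base unit]] × [Base b]] -> [Ty [Pr [Base ( [Ty [Pr [Base a]]] )]]]]

4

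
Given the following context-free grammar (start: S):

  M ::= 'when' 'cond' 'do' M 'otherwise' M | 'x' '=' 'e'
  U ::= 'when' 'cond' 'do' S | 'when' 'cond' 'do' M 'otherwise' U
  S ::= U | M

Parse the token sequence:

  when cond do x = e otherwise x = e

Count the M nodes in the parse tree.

[S [M when cond do [M x = e] otherwise [M x = e]]]

3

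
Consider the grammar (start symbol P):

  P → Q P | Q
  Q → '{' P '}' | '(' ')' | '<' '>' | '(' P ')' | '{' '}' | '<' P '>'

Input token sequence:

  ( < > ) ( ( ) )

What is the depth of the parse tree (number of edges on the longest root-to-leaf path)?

[P [Q ( [P [Q < >]] )] [P [Q ( [P [Q ( )]] )]]]

5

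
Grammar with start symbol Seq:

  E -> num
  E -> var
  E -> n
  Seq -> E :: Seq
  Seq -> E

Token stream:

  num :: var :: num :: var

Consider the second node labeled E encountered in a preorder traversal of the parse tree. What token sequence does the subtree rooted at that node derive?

var

[Seq [E num] :: [Seq [E var] :: [Seq [E num] :: [Seq [E var]]]]]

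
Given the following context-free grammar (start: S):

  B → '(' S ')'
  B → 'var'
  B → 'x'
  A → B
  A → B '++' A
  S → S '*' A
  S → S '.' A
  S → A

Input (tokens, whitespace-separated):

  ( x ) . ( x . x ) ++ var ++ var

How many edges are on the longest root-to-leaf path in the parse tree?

[S [S [A [B ( [S [A [B x]]] )]]] . [A [B ( [S [S [A [B x]]] . [A [B x]]] )] ++ [A [B var] ++ [A [B var]]]]]

7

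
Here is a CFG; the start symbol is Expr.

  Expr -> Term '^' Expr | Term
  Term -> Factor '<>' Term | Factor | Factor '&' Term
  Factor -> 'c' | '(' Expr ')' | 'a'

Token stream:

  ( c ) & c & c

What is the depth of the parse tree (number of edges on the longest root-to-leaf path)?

[Expr [Term [Factor ( [Expr [Term [Factor c]]] )] & [Term [Factor c] & [Term [Factor c]]]]]

6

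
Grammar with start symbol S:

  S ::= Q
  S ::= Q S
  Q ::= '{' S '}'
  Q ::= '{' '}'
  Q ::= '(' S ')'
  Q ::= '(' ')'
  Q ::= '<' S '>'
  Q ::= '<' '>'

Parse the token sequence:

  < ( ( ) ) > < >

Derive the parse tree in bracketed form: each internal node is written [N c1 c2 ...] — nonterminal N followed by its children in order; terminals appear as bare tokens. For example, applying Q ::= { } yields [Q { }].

[S [Q < [S [Q ( [S [Q ( )]] )]] >] [S [Q < >]]]

S
Q S
< S > S
< Q > S
< ( S ) > S
< ( Q ) > S
< ( ( ) ) > S
< ( ( ) ) > Q
< ( ( ) ) > < >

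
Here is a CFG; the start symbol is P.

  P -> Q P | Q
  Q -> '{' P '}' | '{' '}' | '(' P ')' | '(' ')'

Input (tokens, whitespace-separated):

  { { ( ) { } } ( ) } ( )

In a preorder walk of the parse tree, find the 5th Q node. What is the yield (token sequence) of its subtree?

[P [Q { [P [Q { [P [Q ( )] [P [Q { }]]] }] [P [Q ( )]]] }] [P [Q ( )]]]

( )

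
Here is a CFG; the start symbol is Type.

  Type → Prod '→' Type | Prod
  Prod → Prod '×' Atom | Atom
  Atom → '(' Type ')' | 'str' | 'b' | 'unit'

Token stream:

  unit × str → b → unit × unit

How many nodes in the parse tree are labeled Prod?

[Type [Prod [Prod [Atom unit]] × [Atom str]] → [Type [Prod [Atom b]] → [Type [Prod [Prod [Atom unit]] × [Atom unit]]]]]

5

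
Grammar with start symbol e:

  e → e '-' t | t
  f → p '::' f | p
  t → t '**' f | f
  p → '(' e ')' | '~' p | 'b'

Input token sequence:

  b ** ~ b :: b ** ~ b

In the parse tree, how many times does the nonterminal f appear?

4

[e [t [t [t [f [p b]]] ** [f [p ~ [p b]] :: [f [p b]]]] ** [f [p ~ [p b]]]]]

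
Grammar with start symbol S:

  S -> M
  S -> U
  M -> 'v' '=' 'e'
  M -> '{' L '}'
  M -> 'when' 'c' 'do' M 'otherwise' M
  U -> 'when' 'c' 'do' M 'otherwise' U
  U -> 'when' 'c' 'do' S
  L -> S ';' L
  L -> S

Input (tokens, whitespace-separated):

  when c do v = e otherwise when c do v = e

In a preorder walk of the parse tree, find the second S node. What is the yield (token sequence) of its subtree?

[S [U when c do [M v = e] otherwise [U when c do [S [M v = e]]]]]

v = e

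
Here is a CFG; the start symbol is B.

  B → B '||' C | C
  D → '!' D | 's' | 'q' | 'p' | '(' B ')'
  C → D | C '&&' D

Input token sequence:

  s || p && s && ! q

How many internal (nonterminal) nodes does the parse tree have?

11

[B [B [C [D s]]] || [C [C [C [D p]] && [D s]] && [D ! [D q]]]]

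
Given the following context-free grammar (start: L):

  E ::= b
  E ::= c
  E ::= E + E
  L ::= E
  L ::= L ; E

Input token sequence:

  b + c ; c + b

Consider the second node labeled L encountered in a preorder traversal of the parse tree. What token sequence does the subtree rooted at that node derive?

[L [L [E [E b] + [E c]]] ; [E [E c] + [E b]]]

b + c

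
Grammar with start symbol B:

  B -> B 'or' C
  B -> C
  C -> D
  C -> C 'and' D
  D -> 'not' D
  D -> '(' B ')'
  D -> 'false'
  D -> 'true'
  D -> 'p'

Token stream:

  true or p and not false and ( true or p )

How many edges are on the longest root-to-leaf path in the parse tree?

7

[B [B [C [D true]]] or [C [C [C [D p]] and [D not [D false]]] and [D ( [B [B [C [D true]]] or [C [D p]]] )]]]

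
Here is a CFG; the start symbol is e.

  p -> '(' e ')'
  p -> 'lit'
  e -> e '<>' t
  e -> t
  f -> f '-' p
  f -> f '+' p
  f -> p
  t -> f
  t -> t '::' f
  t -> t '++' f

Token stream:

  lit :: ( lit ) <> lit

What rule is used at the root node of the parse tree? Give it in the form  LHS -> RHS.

e -> e '<>' t

[e [e [t [t [f [p lit]]] :: [f [p ( [e [t [f [p lit]]]] )]]]] <> [t [f [p lit]]]]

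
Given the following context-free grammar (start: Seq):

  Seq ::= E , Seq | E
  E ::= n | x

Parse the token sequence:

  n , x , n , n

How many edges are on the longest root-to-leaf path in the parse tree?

5

[Seq [E n] , [Seq [E x] , [Seq [E n] , [Seq [E n]]]]]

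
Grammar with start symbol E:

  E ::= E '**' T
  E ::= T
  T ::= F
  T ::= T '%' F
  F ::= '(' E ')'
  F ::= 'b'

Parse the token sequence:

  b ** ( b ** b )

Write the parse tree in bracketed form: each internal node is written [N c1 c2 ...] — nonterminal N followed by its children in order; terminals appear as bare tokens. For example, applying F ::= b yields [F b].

[E [E [T [F b]]] ** [T [F ( [E [E [T [F b]]] ** [T [F b]]] )]]]

E
E ** T
T ** T
F ** T
b ** T
b ** F
b ** ( E )
b ** ( E ** T )
b ** ( T ** T )
b ** ( F ** T )
b ** ( b ** T )
b ** ( b ** F )
b ** ( b ** b )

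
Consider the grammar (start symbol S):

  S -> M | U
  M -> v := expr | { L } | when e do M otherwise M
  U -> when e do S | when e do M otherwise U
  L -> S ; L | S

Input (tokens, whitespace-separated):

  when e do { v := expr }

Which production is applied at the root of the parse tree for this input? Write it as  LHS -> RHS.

[S [U when e do [S [M { [L [S [M v := expr]]] }]]]]

S -> U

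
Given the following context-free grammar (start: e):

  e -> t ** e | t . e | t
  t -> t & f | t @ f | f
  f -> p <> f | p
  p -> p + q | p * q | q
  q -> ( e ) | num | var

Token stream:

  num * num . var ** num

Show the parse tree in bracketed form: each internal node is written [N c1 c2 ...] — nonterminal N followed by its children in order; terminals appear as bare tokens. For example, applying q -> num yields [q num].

e
t . e
f . e
p . e
p * q . e
q * q . e
num * q . e
num * num . e
num * num . t ** e
num * num . f ** e
num * num . p ** e
num * num . q ** e
num * num . var ** e
num * num . var ** t
num * num . var ** f
num * num . var ** p
num * num . var ** q
num * num . var ** num

[e [t [f [p [p [q num]] * [q num]]]] . [e [t [f [p [q var]]]] ** [e [t [f [p [q num]]]]]]]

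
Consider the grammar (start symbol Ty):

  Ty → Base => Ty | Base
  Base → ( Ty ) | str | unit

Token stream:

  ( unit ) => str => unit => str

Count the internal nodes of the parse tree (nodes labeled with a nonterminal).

10

[Ty [Base ( [Ty [Base unit]] )] => [Ty [Base str] => [Ty [Base unit] => [Ty [Base str]]]]]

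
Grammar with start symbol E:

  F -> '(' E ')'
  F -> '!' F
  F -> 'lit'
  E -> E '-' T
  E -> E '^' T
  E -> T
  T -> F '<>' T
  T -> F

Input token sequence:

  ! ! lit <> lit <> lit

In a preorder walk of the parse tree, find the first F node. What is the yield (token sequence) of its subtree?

! ! lit

[E [T [F ! [F ! [F lit]]] <> [T [F lit] <> [T [F lit]]]]]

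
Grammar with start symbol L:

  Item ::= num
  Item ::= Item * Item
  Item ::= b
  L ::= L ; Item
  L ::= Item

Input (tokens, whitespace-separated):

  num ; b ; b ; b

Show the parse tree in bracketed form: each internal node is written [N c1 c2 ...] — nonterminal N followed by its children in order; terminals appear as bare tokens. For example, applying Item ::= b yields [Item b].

L
L ; Item
L ; Item ; Item
L ; Item ; Item ; Item
Item ; Item ; Item ; Item
num ; Item ; Item ; Item
num ; b ; Item ; Item
num ; b ; b ; Item
num ; b ; b ; b

[L [L [L [L [Item num]] ; [Item b]] ; [Item b]] ; [Item b]]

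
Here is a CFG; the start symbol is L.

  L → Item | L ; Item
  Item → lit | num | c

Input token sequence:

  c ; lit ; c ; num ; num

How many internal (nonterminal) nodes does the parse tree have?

[L [L [L [L [L [Item c]] ; [Item lit]] ; [Item c]] ; [Item num]] ; [Item num]]

10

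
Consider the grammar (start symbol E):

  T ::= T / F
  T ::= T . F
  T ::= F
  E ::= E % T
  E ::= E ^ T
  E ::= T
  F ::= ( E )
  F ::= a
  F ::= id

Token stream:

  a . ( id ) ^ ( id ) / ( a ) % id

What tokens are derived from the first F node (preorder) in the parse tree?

[E [E [E [T [T [F a]] . [F ( [E [T [F id]]] )]]] ^ [T [T [F ( [E [T [F id]]] )]] / [F ( [E [T [F a]]] )]]] % [T [F id]]]

a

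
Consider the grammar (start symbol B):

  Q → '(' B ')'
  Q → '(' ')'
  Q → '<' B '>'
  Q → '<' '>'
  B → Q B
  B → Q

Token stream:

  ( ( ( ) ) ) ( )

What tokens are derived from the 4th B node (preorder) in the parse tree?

( )

[B [Q ( [B [Q ( [B [Q ( )]] )]] )] [B [Q ( )]]]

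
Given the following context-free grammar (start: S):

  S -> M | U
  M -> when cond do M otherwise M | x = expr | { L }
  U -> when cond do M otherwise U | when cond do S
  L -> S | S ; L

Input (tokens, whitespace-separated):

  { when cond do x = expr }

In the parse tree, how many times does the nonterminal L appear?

[S [M { [L [S [U when cond do [S [M x = expr]]]]] }]]

1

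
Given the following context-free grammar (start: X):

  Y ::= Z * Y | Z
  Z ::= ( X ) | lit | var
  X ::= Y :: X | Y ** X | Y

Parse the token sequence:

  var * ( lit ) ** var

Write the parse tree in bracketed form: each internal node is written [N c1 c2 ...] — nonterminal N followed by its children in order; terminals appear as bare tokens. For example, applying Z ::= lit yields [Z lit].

X
Y ** X
Z * Y ** X
var * Y ** X
var * Z ** X
var * ( X ) ** X
var * ( Y ) ** X
var * ( Z ) ** X
var * ( lit ) ** X
var * ( lit ) ** Y
var * ( lit ) ** Z
var * ( lit ) ** var

[X [Y [Z var] * [Y [Z ( [X [Y [Z lit]]] )]]] ** [X [Y [Z var]]]]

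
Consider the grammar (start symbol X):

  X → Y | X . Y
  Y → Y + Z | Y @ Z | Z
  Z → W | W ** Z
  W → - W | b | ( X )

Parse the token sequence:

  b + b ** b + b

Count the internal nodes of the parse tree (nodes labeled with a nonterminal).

12

[X [Y [Y [Y [Z [W b]]] + [Z [W b] ** [Z [W b]]]] + [Z [W b]]]]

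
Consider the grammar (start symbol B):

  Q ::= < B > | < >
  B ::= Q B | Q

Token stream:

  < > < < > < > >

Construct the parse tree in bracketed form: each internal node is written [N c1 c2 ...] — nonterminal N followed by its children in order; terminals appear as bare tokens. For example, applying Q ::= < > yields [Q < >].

[B [Q < >] [B [Q < [B [Q < >] [B [Q < >]]] >]]]

B
Q B
< > B
< > Q
< > < B >
< > < Q B >
< > < < > B >
< > < < > Q >
< > < < > < > >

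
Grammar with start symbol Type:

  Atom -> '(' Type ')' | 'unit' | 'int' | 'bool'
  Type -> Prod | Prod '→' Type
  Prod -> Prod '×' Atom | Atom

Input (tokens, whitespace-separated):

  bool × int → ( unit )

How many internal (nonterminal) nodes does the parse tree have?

11

[Type [Prod [Prod [Atom bool]] × [Atom int]] → [Type [Prod [Atom ( [Type [Prod [Atom unit]]] )]]]]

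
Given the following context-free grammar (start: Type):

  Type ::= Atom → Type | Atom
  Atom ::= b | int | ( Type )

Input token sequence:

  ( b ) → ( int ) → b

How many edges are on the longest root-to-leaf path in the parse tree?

5

[Type [Atom ( [Type [Atom b]] )] → [Type [Atom ( [Type [Atom int]] )] → [Type [Atom b]]]]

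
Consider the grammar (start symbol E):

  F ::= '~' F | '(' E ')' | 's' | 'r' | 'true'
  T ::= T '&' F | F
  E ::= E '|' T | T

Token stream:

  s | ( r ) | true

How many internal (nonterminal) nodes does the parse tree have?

[E [E [E [T [F s]]] | [T [F ( [E [T [F r]]] )]]] | [T [F true]]]

12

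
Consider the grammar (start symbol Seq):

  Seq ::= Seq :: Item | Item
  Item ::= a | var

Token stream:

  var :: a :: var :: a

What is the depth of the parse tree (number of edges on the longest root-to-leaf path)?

5

[Seq [Seq [Seq [Seq [Item var]] :: [Item a]] :: [Item var]] :: [Item a]]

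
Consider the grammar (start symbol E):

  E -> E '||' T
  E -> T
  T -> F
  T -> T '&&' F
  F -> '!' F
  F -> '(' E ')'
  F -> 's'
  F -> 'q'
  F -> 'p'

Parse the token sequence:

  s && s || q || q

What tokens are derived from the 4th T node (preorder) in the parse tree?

q

[E [E [E [T [T [F s]] && [F s]]] || [T [F q]]] || [T [F q]]]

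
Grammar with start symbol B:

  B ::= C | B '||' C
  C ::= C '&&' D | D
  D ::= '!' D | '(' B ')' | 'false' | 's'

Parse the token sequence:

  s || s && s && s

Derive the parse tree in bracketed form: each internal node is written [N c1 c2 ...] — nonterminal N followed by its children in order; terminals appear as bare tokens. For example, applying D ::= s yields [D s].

[B [B [C [D s]]] || [C [C [C [D s]] && [D s]] && [D s]]]

B
B || C
C || C
D || C
s || C
s || C && D
s || C && D && D
s || D && D && D
s || s && D && D
s || s && s && D
s || s && s && s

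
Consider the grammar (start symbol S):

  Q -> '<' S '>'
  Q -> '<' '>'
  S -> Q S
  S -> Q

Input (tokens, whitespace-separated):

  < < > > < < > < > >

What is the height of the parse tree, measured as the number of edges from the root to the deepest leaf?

[S [Q < [S [Q < >]] >] [S [Q < [S [Q < >] [S [Q < >]]] >]]]

6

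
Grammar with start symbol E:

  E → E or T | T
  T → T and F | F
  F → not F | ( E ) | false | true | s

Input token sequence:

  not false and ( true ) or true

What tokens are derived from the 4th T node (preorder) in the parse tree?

[E [E [T [T [F not [F false]]] and [F ( [E [T [F true]]] )]]] or [T [F true]]]

true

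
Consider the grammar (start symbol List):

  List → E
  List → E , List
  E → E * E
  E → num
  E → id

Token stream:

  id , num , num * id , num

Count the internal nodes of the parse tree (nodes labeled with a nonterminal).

[List [E id] , [List [E num] , [List [E [E num] * [E id]] , [List [E num]]]]]

10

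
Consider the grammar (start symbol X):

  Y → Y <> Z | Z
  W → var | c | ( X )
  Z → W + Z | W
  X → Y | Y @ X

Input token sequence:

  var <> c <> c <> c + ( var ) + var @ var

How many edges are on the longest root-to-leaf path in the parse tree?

[X [Y [Y [Y [Y [Z [W var]]] <> [Z [W c]]] <> [Z [W c]]] <> [Z [W c] + [Z [W ( [X [Y [Z [W var]]]] )] + [Z [W var]]]]] @ [X [Y [Z [W var]]]]]

9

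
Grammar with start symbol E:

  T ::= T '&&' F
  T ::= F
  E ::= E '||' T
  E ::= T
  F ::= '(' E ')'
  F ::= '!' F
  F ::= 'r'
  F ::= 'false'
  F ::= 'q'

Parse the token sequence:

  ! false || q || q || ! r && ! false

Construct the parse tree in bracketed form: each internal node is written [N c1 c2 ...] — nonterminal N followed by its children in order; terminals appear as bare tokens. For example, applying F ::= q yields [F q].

E
E || T
E || T || T
E || T || T || T
T || T || T || T
F || T || T || T
! F || T || T || T
! false || T || T || T
! false || F || T || T
! false || q || T || T
! false || q || F || T
! false || q || q || T
! false || q || q || T && F
! false || q || q || F && F
! false || q || q || ! F && F
! false || q || q || ! r && F
! false || q || q || ! r && ! F
! false || q || q || ! r && ! false

[E [E [E [E [T [F ! [F false]]]] || [T [F q]]] || [T [F q]]] || [T [T [F ! [F r]]] && [F ! [F false]]]]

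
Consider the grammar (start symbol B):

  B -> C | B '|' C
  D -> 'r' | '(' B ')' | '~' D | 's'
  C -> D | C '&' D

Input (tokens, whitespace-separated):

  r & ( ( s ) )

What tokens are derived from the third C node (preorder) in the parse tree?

( s )

[B [C [C [D r]] & [D ( [B [C [D ( [B [C [D s]]] )]]] )]]]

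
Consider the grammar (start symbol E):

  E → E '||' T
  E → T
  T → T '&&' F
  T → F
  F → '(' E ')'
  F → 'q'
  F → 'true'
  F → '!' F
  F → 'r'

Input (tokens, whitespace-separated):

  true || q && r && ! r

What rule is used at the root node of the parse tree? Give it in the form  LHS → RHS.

E → E '||' T

[E [E [T [F true]]] || [T [T [T [F q]] && [F r]] && [F ! [F r]]]]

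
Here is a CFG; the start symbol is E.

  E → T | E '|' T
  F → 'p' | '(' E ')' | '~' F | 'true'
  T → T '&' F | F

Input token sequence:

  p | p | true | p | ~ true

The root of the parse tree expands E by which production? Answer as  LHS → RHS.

[E [E [E [E [E [T [F p]]] | [T [F p]]] | [T [F true]]] | [T [F p]]] | [T [F ~ [F true]]]]

E → E '|' T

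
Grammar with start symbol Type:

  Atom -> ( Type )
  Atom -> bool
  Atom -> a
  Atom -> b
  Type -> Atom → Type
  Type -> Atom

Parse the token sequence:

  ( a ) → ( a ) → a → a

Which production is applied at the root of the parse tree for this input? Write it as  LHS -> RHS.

Type -> Atom → Type

[Type [Atom ( [Type [Atom a]] )] → [Type [Atom ( [Type [Atom a]] )] → [Type [Atom a] → [Type [Atom a]]]]]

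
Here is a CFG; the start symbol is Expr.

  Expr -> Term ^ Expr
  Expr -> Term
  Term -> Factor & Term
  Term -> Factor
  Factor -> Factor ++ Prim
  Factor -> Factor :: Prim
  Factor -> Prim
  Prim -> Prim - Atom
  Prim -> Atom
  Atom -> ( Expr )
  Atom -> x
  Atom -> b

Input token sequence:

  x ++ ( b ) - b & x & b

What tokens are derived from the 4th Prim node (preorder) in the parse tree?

[Expr [Term [Factor [Factor [Prim [Atom x]]] ++ [Prim [Prim [Atom ( [Expr [Term [Factor [Prim [Atom b]]]]] )]] - [Atom b]]] & [Term [Factor [Prim [Atom x]]] & [Term [Factor [Prim [Atom b]]]]]]]

b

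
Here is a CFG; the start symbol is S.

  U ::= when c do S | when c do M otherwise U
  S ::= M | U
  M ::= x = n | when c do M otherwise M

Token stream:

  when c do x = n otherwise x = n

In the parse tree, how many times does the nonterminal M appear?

[S [M when c do [M x = n] otherwise [M x = n]]]

3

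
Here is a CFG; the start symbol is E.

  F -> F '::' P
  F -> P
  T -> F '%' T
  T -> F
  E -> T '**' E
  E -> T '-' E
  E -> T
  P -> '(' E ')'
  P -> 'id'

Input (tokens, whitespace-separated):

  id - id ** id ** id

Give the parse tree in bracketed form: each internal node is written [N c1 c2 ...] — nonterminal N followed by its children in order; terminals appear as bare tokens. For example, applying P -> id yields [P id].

E
T - E
F - E
P - E
id - E
id - T ** E
id - F ** E
id - P ** E
id - id ** E
id - id ** T ** E
id - id ** F ** E
id - id ** P ** E
id - id ** id ** E
id - id ** id ** T
id - id ** id ** F
id - id ** id ** P
id - id ** id ** id

[E [T [F [P id]]] - [E [T [F [P id]]] ** [E [T [F [P id]]] ** [E [T [F [P id]]]]]]]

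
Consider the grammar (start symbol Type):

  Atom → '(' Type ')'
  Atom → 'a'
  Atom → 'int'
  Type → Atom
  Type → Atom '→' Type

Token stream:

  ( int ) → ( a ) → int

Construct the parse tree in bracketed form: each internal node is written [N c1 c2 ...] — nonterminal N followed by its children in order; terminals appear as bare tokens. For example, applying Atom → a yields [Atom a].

Type
Atom → Type
( Type ) → Type
( Atom ) → Type
( int ) → Type
( int ) → Atom → Type
( int ) → ( Type ) → Type
( int ) → ( Atom ) → Type
( int ) → ( a ) → Type
( int ) → ( a ) → Atom
( int ) → ( a ) → int

[Type [Atom ( [Type [Atom int]] )] → [Type [Atom ( [Type [Atom a]] )] → [Type [Atom int]]]]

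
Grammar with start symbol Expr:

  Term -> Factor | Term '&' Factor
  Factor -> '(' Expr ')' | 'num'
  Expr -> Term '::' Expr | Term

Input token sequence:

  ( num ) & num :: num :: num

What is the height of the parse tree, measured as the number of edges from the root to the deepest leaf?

7

[Expr [Term [Term [Factor ( [Expr [Term [Factor num]]] )]] & [Factor num]] :: [Expr [Term [Factor num]] :: [Expr [Term [Factor num]]]]]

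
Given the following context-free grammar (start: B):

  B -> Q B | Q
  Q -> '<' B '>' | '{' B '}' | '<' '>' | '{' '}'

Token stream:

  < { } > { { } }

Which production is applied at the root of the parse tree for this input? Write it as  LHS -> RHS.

B -> Q B

[B [Q < [B [Q { }]] >] [B [Q { [B [Q { }]] }]]]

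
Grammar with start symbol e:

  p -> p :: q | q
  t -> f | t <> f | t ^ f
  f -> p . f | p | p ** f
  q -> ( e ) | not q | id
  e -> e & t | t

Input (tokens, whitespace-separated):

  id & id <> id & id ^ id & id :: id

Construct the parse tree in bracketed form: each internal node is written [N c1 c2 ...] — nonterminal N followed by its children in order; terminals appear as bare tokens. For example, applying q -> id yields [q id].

[e [e [e [e [t [f [p [q id]]]]] & [t [t [f [p [q id]]]] <> [f [p [q id]]]]] & [t [t [f [p [q id]]]] ^ [f [p [q id]]]]] & [t [f [p [p [q id]] :: [q id]]]]]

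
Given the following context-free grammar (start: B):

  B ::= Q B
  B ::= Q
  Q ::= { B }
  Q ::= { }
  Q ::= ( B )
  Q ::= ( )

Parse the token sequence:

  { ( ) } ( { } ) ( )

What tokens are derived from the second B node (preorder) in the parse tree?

[B [Q { [B [Q ( )]] }] [B [Q ( [B [Q { }]] )] [B [Q ( )]]]]

( )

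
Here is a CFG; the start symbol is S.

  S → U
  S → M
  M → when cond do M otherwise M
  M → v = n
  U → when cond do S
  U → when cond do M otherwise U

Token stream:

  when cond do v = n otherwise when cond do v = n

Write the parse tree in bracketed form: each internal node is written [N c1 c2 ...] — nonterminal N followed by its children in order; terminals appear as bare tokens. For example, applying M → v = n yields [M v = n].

[S [U when cond do [M v = n] otherwise [U when cond do [S [M v = n]]]]]

S
U
when cond do M otherwise U
when cond do v = n otherwise U
when cond do v = n otherwise when cond do S
when cond do v = n otherwise when cond do M
when cond do v = n otherwise when cond do v = n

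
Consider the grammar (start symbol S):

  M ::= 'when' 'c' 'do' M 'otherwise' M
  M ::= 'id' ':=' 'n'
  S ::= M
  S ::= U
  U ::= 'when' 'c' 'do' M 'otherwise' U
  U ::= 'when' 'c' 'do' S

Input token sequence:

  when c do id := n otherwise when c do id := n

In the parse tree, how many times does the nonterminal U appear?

2

[S [U when c do [M id := n] otherwise [U when c do [S [M id := n]]]]]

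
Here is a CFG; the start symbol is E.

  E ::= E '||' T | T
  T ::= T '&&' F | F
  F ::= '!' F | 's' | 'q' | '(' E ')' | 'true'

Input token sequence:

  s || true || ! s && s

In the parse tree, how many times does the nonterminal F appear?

[E [E [E [T [F s]]] || [T [F true]]] || [T [T [F ! [F s]]] && [F s]]]

5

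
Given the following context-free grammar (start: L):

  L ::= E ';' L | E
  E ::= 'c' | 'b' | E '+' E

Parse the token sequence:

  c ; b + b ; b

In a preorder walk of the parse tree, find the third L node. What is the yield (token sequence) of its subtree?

[L [E c] ; [L [E [E b] + [E b]] ; [L [E b]]]]

b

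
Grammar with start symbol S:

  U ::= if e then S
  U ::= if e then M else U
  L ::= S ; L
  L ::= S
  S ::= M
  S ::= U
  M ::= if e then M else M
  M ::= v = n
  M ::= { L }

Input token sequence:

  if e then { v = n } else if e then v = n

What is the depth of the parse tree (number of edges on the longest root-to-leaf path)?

6

[S [U if e then [M { [L [S [M v = n]]] }] else [U if e then [S [M v = n]]]]]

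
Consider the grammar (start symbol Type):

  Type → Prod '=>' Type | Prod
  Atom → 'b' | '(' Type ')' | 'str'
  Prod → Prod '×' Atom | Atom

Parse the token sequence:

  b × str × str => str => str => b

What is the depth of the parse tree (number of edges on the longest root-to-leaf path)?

[Type [Prod [Prod [Prod [Atom b]] × [Atom str]] × [Atom str]] => [Type [Prod [Atom str]] => [Type [Prod [Atom str]] => [Type [Prod [Atom b]]]]]]

6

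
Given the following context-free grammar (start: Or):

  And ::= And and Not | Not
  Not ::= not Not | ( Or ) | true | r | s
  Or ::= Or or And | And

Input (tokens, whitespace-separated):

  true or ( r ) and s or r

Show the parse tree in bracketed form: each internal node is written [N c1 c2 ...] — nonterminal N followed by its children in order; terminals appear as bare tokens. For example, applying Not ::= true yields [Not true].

[Or [Or [Or [And [Not true]]] or [And [And [Not ( [Or [And [Not r]]] )]] and [Not s]]] or [And [Not r]]]

Or
Or or And
Or or And or And
And or And or And
Not or And or And
true or And or And
true or And and Not or And
true or Not and Not or And
true or ( Or ) and Not or And
true or ( And ) and Not or And
true or ( Not ) and Not or And
true or ( r ) and Not or And
true or ( r ) and s or And
true or ( r ) and s or Not
true or ( r ) and s or r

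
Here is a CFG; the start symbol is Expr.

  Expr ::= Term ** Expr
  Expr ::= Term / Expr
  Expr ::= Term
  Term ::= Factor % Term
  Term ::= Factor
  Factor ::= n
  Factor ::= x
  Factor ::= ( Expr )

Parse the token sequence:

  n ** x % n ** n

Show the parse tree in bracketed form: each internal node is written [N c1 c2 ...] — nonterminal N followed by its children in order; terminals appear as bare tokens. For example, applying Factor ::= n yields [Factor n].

[Expr [Term [Factor n]] ** [Expr [Term [Factor x] % [Term [Factor n]]] ** [Expr [Term [Factor n]]]]]

Expr
Term ** Expr
Factor ** Expr
n ** Expr
n ** Term ** Expr
n ** Factor % Term ** Expr
n ** x % Term ** Expr
n ** x % Factor ** Expr
n ** x % n ** Expr
n ** x % n ** Term
n ** x % n ** Factor
n ** x % n ** n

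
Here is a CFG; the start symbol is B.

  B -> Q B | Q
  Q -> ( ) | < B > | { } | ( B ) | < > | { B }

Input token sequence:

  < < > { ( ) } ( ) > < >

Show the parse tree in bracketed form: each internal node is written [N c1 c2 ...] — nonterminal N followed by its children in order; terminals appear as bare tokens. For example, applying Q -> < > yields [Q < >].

B
Q B
< B > B
< Q B > B
< < > B > B
< < > Q B > B
< < > { B } B > B
< < > { Q } B > B
< < > { ( ) } B > B
< < > { ( ) } Q > B
< < > { ( ) } ( ) > B
< < > { ( ) } ( ) > Q
< < > { ( ) } ( ) > < >

[B [Q < [B [Q < >] [B [Q { [B [Q ( )]] }] [B [Q ( )]]]] >] [B [Q < >]]]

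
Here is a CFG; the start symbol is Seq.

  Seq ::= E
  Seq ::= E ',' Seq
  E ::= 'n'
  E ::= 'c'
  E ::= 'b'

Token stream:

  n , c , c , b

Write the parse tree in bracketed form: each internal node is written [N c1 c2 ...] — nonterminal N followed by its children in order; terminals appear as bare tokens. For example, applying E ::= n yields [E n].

[Seq [E n] , [Seq [E c] , [Seq [E c] , [Seq [E b]]]]]

Seq
E , Seq
n , Seq
n , E , Seq
n , c , Seq
n , c , E , Seq
n , c , c , Seq
n , c , c , E
n , c , c , b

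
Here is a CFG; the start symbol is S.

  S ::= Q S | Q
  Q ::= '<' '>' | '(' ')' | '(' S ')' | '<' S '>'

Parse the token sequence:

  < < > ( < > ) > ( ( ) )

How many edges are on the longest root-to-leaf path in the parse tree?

[S [Q < [S [Q < >] [S [Q ( [S [Q < >]] )]]] >] [S [Q ( [S [Q ( )]] )]]]

7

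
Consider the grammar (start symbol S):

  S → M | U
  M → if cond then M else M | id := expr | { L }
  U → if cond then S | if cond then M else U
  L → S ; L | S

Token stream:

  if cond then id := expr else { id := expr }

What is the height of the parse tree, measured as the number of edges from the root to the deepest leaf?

[S [M if cond then [M id := expr] else [M { [L [S [M id := expr]]] }]]]

6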